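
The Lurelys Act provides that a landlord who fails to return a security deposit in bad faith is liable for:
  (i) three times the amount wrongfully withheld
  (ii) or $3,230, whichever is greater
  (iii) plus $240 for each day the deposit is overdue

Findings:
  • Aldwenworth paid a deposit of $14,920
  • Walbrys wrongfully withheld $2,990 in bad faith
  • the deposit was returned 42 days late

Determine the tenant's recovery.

Trebled: 3 × $2,990 = $8,970
Minimum $3,230: $8,970 meets the minimum, no increase.
Late-return penalty: 42 × $240 = $10,080
Damages plus late penalty: $8,970 + $10,080 = $19,050

$19,050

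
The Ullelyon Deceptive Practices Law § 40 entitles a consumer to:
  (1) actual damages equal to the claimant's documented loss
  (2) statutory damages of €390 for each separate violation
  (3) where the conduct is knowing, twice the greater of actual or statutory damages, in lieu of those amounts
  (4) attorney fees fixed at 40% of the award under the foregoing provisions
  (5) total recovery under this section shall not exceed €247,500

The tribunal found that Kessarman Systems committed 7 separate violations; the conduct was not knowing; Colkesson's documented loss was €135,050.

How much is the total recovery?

Statutory damages: 7 × €390 = €2,730
Conduct not knowing: the in-lieu enhancement does not apply.
Actual plus statutory damages: €135,050 + €2,730 = €137,780
Attorney fees: 40% of €137,780 = €55,112
Total before cap: €137,780 + €55,112 = €192,892
Cap at €247,500: €192,892 is within the cap, no reduction.

Total recovery: €192,892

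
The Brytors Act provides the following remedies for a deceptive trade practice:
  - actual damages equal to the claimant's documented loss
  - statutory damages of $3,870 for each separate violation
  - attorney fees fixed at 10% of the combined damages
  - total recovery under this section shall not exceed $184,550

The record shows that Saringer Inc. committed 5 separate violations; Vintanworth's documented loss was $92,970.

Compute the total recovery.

$123,552

Statutory damages: 5 × $3,870 = $19,350
Combined damages: $92,970 + $19,350 = $112,320
Attorney fees: 10% of $112,320 = $11,232
Total before cap: $112,320 + $11,232 = $123,552
Cap at $184,550: $123,552 is within the cap, no reduction.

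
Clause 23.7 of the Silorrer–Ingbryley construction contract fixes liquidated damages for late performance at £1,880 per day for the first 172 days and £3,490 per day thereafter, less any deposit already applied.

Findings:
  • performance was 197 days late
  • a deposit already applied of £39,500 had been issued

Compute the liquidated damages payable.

First 172 days: 172 × £1,880 = £323,360
Remaining days: (197 − 172) × £3,490 = £87,250
Accrued per-day damages: £323,360 + £87,250 = £410,610
Less deposit already applied: £410,610 − £39,500 = £371,110

£371,110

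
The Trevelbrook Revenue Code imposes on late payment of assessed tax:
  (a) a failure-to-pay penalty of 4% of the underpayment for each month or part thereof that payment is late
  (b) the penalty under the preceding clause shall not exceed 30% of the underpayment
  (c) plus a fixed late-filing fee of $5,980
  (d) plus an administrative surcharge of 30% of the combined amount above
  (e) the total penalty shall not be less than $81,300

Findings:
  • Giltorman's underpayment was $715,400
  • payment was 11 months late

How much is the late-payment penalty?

$286,780

Accrued rate: 4% × 11 = 44%, capped at 30% → 30%
Failure-to-pay penalty: 30% of $715,400 = $214,620
Penalty before surcharge: $214,620 + $5,980 = $220,600
Administrative surcharge: 30% of $220,600 = $66,180
Total penalty: $220,600 + $66,180 = $286,780
Minimum $81,300: $286,780 meets the minimum, no increase.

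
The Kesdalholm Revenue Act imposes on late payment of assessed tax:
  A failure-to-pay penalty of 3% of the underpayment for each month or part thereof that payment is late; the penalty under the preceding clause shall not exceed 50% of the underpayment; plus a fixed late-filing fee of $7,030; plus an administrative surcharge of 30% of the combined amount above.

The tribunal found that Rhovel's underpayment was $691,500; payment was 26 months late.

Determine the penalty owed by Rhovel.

$458,614

Accrued rate: 3% × 26 = 78%, capped at 50% → 50%
Failure-to-pay penalty: 50% of $691,500 = $345,750
Penalty before surcharge: $345,750 + $7,030 = $352,780
Administrative surcharge: 30% of $352,780 = $105,834
Total penalty: $352,780 + $105,834 = $458,614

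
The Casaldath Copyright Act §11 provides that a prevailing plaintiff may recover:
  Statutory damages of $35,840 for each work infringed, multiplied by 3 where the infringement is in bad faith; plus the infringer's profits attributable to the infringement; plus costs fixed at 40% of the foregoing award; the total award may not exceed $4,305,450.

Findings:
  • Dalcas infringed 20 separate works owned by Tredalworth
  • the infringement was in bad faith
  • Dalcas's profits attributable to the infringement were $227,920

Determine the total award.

Statutory damages: 20 × $35,840 = $716,800
Trebled: 3 × $716,800 = $2,150,400
Combined award: $2,150,400 + $227,920 = $2,378,320
Costs: 40% of $2,378,320 = $951,328
Award plus costs: $2,378,320 + $951,328 = $3,329,648
Cap at $4,305,450: $3,329,648 is within the cap, no reduction.

$3,329,648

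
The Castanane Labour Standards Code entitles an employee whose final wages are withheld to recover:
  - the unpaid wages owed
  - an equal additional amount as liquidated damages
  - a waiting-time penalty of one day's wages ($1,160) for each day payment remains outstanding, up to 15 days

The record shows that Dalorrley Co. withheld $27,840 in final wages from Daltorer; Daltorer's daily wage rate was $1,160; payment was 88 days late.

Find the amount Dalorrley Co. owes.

Liquidated damages (equal amount): $27,840
Penalty days: min(88, 15) = 15
Waiting-time penalty: 15 × $1,160 = $17,400
Total award: $27,840 + $27,840 + $17,400 = $73,080

$73,080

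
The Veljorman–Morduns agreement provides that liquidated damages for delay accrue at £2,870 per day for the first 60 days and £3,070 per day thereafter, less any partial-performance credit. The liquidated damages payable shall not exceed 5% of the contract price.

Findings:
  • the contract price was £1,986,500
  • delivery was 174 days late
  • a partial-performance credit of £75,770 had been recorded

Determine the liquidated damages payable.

First 60 days: 60 × £2,870 = £172,200
Remaining days: (174 − 60) × £3,070 = £349,980
Accrued per-day damages: £172,200 + £349,980 = £522,180
Less partial-performance credit: £522,180 − £75,770 = £446,410
Cap: 5% of £1,986,500 = £99,325
Cap at £99,325: £446,410 exceeds the cap → £99,325

Liquidated damages: £99,325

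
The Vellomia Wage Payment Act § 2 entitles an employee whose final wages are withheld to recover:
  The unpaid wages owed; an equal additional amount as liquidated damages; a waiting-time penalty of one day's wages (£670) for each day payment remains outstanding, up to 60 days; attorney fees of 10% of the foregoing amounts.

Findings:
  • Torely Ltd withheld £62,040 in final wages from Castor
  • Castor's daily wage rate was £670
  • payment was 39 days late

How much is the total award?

£165,231

Liquidated damages (equal amount): £62,040
Penalty days: min(39, 60) = 39
Waiting-time penalty: 39 × £670 = £26,130
Subtotal: £62,040 + £62,040 + £26,130 = £150,210
Attorney fees: 10% of £150,210 = £15,021
Total award: £150,210 + £15,021 = £165,231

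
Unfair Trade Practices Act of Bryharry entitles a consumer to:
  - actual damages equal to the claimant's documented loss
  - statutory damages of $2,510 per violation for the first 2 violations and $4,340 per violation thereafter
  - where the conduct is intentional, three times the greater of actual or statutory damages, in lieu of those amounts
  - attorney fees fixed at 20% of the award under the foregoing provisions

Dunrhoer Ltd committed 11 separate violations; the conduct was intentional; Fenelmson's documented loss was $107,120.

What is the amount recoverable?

First 2 violations: 2 × $2,510 = $5,020
Remaining violations: (11 − 2) × $4,340 = $39,060
Statutory damages: $5,020 + $39,060 = $44,080
Greater of actual damages ($107,120) or statutory damages ($44,080): $107,120
Trebled: 3 × $107,120 = $321,360
Attorney fees: 20% of $321,360 = $64,272
Total recovery: $321,360 + $64,272 = $385,632

$385,632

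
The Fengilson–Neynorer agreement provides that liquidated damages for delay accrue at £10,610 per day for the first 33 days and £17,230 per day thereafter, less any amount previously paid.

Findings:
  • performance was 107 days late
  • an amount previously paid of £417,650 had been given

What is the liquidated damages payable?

£1,207,500

First 33 days: 33 × £10,610 = £350,130
Remaining days: (107 − 33) × £17,230 = £1,275,020
Accrued per-day damages: £350,130 + £1,275,020 = £1,625,150
Less amount previously paid: £1,625,150 − £417,650 = £1,207,500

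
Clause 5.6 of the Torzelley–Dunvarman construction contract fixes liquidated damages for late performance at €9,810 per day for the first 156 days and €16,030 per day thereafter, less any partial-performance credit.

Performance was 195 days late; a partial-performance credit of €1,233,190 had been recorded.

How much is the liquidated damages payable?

First 156 days: 156 × €9,810 = €1,530,360
Remaining days: (195 − 156) × €16,030 = €625,170
Accrued per-day damages: €1,530,360 + €625,170 = €2,155,530
Less partial-performance credit: €2,155,530 − €1,233,190 = €922,340

Liquidated damages: €922,340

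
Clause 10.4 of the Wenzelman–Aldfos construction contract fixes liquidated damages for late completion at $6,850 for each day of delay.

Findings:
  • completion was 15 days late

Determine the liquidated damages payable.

Per-day damages: 15 × $6,850 = $102,750

$102,750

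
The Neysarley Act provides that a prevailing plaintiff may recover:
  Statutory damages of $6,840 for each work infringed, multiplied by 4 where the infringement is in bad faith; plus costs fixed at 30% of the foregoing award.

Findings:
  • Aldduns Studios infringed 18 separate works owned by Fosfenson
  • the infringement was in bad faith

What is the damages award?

Statutory damages: 18 × $6,840 = $123,120
Multiplied by 4: 4 × $123,120 = $492,480
Costs: 30% of $492,480 = $147,744
Award plus costs: $492,480 + $147,744 = $640,224

$640,224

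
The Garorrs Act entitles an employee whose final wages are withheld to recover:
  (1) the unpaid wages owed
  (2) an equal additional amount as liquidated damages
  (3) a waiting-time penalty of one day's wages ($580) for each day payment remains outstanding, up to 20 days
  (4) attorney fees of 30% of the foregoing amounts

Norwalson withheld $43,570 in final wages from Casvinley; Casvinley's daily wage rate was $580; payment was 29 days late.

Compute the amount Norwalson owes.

$128,362

Liquidated damages (equal amount): $43,570
Penalty days: min(29, 20) = 20
Waiting-time penalty: 20 × $580 = $11,600
Subtotal: $43,570 + $43,570 + $11,600 = $98,740
Attorney fees: 30% of $98,740 = $29,622
Total award: $98,740 + $29,622 = $128,362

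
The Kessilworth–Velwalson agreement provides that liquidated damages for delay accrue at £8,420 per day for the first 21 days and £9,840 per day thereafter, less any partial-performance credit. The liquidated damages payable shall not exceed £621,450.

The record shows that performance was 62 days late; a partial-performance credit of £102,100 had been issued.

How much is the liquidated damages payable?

First 21 days: 21 × £8,420 = £176,820
Remaining days: (62 − 21) × £9,840 = £403,440
Accrued per-day damages: £176,820 + £403,440 = £580,260
Less partial-performance credit: £580,260 − £102,100 = £478,160
Cap at £621,450: £478,160 is within the cap, no reduction.

Liquidated damages: £478,160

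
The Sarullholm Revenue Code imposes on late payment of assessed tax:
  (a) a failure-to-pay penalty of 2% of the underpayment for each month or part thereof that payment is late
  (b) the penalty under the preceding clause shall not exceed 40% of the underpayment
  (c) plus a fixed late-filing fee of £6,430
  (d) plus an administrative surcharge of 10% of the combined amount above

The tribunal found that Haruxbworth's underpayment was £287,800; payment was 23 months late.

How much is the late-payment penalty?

Accrued rate: 2% × 23 = 46%, capped at 40% → 40%
Failure-to-pay penalty: 40% of £287,800 = £115,120
Penalty before surcharge: £115,120 + £6,430 = £121,550
Administrative surcharge: 10% of £121,550 = £12,155
Total penalty: £121,550 + £12,155 = £133,705

Penalty: £133,705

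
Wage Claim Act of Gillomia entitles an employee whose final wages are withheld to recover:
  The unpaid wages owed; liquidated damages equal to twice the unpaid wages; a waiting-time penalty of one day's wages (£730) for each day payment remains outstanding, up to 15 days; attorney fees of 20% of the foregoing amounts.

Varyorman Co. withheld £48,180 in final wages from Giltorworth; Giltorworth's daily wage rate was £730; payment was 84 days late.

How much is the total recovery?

£186,588

Doubled: 2 × £48,180 = £96,360
Penalty days: min(84, 15) = 15
Waiting-time penalty: 15 × £730 = £10,950
Subtotal: £48,180 + £96,360 + £10,950 = £155,490
Attorney fees: 20% of £155,490 = £31,098
Total award: £155,490 + £31,098 = £186,588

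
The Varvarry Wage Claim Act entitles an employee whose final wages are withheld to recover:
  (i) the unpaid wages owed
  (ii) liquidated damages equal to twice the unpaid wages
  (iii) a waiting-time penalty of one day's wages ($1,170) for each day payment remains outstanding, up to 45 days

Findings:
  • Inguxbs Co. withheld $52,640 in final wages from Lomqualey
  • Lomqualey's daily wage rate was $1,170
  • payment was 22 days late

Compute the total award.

Total award: $183,660

Doubled: 2 × $52,640 = $105,280
Penalty days: min(22, 45) = 22
Waiting-time penalty: 22 × $1,170 = $25,740
Total award: $52,640 + $105,280 + $25,740 = $183,660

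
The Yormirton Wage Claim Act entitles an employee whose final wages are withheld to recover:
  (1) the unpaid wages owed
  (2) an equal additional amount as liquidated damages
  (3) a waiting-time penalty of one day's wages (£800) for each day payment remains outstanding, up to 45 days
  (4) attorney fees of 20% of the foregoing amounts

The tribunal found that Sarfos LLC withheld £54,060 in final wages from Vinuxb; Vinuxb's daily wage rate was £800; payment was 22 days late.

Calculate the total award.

Liquidated damages (equal amount): £54,060
Penalty days: min(22, 45) = 22
Waiting-time penalty: 22 × £800 = £17,600
Subtotal: £54,060 + £54,060 + £17,600 = £125,720
Attorney fees: 20% of £125,720 = £25,144
Total award: £125,720 + £25,144 = £150,864

£150,864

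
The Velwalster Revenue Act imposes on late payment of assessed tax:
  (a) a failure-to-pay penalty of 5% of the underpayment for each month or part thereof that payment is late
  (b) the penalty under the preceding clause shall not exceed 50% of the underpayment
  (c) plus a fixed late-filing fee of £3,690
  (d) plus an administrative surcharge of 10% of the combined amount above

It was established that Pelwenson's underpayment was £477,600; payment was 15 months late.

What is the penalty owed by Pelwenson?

Accrued rate: 5% × 15 = 75%, capped at 50% → 50%
Failure-to-pay penalty: 50% of £477,600 = £238,800
Penalty before surcharge: £238,800 + £3,690 = £242,490
Administrative surcharge: 10% of £242,490 = £24,249
Total penalty: £242,490 + £24,249 = £266,739

Penalty: £266,739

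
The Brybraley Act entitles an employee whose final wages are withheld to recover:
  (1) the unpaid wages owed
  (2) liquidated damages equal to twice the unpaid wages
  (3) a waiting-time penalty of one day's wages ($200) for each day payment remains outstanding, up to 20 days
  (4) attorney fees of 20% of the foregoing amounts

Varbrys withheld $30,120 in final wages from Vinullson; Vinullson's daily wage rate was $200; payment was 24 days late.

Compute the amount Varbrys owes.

Doubled: 2 × $30,120 = $60,240
Penalty days: min(24, 20) = 20
Waiting-time penalty: 20 × $200 = $4,000
Subtotal: $30,120 + $60,240 + $4,000 = $94,360
Attorney fees: 20% of $94,360 = $18,872
Total award: $94,360 + $18,872 = $113,232

$113,232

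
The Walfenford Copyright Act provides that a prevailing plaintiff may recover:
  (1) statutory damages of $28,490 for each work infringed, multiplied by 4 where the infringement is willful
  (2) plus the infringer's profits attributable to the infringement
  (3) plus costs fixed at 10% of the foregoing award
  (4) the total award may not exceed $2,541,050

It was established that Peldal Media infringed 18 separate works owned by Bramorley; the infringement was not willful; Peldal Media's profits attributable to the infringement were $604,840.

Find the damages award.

$1,229,426

Statutory damages: 18 × $28,490 = $512,820
Infringement not willful: no ×4 enhancement.
Combined award: $512,820 + $604,840 = $1,117,660
Costs: 10% of $1,117,660 = $111,766
Award plus costs: $1,117,660 + $111,766 = $1,229,426
Cap at $2,541,050: $1,229,426 is within the cap, no reduction.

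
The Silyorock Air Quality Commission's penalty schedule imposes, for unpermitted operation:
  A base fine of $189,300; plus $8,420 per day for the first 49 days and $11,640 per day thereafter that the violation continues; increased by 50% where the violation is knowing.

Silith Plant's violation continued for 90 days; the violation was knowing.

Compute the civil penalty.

First 49 days: 49 × $8,420 = $412,580
Remaining days: (90 − 49) × $11,640 = $477,240
Per-day component: $412,580 + $477,240 = $889,820
Base plus per-day: $189,300 + $889,820 = $1,079,120
Enhancement: 50% of $1,079,120 = $539,560
Enhanced fine: $1,079,120 + $539,560 = $1,618,680

$1,618,680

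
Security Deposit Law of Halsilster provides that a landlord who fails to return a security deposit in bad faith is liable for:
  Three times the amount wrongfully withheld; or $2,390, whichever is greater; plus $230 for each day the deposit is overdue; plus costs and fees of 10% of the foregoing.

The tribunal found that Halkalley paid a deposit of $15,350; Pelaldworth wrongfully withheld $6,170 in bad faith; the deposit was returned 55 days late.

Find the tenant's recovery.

Trebled: 3 × $6,170 = $18,510
Minimum $2,390: $18,510 meets the minimum, no increase.
Late-return penalty: 55 × $230 = $12,650
Damages plus late penalty: $18,510 + $12,650 = $31,160
Costs and fees: 10% of $31,160 = $3,116
Total recovery: $31,160 + $3,116 = $34,276

$34,276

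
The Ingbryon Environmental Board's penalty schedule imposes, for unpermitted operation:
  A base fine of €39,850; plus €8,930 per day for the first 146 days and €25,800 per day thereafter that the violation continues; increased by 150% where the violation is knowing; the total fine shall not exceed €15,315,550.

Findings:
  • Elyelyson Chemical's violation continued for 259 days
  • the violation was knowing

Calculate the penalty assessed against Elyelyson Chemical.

First 146 days: 146 × €8,930 = €1,303,780
Remaining days: (259 − 146) × €25,800 = €2,915,400
Per-day component: €1,303,780 + €2,915,400 = €4,219,180
Base plus per-day: €39,850 + €4,219,180 = €4,259,030
Enhancement: 150% of €4,259,030 = €6,388,545
Enhanced fine: €4,259,030 + €6,388,545 = €10,647,575
Cap at €15,315,550: €10,647,575 is within the cap, no reduction.

€10,647,575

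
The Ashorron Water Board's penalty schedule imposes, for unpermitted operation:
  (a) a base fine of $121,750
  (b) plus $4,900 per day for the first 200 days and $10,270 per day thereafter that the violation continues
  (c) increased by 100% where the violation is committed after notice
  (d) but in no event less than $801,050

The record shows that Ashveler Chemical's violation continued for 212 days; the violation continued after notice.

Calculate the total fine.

First 200 days: 200 × $4,900 = $980,000
Remaining days: (212 − 200) × $10,270 = $123,240
Per-day component: $980,000 + $123,240 = $1,103,240
Base plus per-day: $121,750 + $1,103,240 = $1,224,990
Enhancement: 100% of $1,224,990 = $1,224,990
Enhanced fine: $1,224,990 + $1,224,990 = $2,449,980
Minimum $801,050: $2,449,980 meets the minimum, no increase.

Civil penalty: $2,449,980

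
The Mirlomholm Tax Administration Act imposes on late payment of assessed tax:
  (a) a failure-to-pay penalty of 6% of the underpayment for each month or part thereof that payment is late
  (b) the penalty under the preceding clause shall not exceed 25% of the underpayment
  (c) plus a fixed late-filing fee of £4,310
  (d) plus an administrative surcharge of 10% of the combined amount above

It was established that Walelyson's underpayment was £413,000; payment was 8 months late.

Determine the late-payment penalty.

Accrued rate: 6% × 8 = 48%, capped at 25% → 25%
Failure-to-pay penalty: 25% of £413,000 = £103,250
Penalty before surcharge: £103,250 + £4,310 = £107,560
Administrative surcharge: 10% of £107,560 = £10,756
Total penalty: £107,560 + £10,756 = £118,316

Penalty: £118,316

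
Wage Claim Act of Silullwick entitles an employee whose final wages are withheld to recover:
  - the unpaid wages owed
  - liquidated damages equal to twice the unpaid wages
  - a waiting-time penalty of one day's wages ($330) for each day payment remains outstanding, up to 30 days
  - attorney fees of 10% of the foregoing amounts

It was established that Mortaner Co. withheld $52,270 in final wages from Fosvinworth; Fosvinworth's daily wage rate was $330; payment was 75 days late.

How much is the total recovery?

$183,381

Doubled: 2 × $52,270 = $104,540
Penalty days: min(75, 30) = 30
Waiting-time penalty: 30 × $330 = $9,900
Subtotal: $52,270 + $104,540 + $9,900 = $166,710
Attorney fees: 10% of $166,710 = $16,671
Total award: $166,710 + $16,671 = $183,381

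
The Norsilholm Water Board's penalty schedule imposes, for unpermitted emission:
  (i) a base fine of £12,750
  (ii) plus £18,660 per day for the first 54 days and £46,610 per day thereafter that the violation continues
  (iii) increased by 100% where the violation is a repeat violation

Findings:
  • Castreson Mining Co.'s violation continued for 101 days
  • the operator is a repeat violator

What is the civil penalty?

£6,422,120

First 54 days: 54 × £18,660 = £1,007,640
Remaining days: (101 − 54) × £46,610 = £2,190,670
Per-day component: £1,007,640 + £2,190,670 = £3,198,310
Base plus per-day: £12,750 + £3,198,310 = £3,211,060
Enhancement: 100% of £3,211,060 = £3,211,060
Enhanced fine: £3,211,060 + £3,211,060 = £6,422,120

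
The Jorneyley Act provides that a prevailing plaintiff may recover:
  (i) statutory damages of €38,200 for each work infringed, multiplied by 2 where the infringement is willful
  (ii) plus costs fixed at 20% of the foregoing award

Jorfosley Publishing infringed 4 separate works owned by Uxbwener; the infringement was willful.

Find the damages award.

Statutory damages: 4 × €38,200 = €152,800
Doubled: 2 × €152,800 = €305,600
Costs: 20% of €305,600 = €61,120
Award plus costs: €305,600 + €61,120 = €366,720

Award: €366,720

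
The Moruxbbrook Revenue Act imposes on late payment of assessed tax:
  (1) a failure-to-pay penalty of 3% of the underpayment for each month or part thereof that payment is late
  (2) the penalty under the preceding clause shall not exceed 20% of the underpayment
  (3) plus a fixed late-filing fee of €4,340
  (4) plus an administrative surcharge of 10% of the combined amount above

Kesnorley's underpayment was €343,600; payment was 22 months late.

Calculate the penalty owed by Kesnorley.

€80,366

Accrued rate: 3% × 22 = 66%, capped at 20% → 20%
Failure-to-pay penalty: 20% of €343,600 = €68,720
Penalty before surcharge: €68,720 + €4,340 = €73,060
Administrative surcharge: 10% of €73,060 = €7,306
Total penalty: €73,060 + €7,306 = €80,366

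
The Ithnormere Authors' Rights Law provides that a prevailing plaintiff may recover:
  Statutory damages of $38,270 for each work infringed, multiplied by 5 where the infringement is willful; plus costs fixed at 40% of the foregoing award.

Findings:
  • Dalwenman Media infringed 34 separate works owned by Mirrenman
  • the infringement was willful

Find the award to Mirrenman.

Award: $9,108,260

Statutory damages: 34 × $38,270 = $1,301,180
Multiplied by 5: 5 × $1,301,180 = $6,505,900
Costs: 40% of $6,505,900 = $2,602,360
Award plus costs: $6,505,900 + $2,602,360 = $9,108,260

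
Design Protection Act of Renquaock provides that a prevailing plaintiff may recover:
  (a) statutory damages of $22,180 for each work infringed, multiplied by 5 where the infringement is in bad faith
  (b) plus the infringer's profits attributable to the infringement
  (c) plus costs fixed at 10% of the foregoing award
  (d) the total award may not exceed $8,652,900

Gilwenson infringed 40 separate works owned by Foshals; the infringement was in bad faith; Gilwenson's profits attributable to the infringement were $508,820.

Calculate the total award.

Statutory damages: 40 × $22,180 = $887,200
Multiplied by 5: 5 × $887,200 = $4,436,000
Combined award: $4,436,000 + $508,820 = $4,944,820
Costs: 10% of $4,944,820 = $494,482
Award plus costs: $4,944,820 + $494,482 = $5,439,302
Cap at $8,652,900: $5,439,302 is within the cap, no reduction.

$5,439,302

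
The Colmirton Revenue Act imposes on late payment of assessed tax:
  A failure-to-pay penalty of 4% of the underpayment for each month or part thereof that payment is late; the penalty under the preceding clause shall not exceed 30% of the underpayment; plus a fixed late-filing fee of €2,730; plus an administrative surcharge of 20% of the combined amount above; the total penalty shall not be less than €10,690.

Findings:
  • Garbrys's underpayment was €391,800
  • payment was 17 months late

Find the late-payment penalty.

Penalty: €144,324

Accrued rate: 4% × 17 = 68%, capped at 30% → 30%
Failure-to-pay penalty: 30% of €391,800 = €117,540
Penalty before surcharge: €117,540 + €2,730 = €120,270
Administrative surcharge: 20% of €120,270 = €24,054
Total penalty: €120,270 + €24,054 = €144,324
Minimum €10,690: €144,324 meets the minimum, no increase.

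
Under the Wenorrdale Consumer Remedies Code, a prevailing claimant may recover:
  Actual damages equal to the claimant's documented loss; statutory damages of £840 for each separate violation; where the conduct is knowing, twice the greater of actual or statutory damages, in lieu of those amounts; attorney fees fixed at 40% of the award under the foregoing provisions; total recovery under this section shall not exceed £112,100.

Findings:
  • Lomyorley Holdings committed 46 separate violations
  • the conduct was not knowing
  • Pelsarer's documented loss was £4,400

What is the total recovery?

£60,256

Statutory damages: 46 × £840 = £38,640
Conduct not knowing: the in-lieu enhancement does not apply.
Actual plus statutory damages: £4,400 + £38,640 = £43,040
Attorney fees: 40% of £43,040 = £17,216
Total before cap: £43,040 + £17,216 = £60,256
Cap at £112,100: £60,256 is within the cap, no reduction.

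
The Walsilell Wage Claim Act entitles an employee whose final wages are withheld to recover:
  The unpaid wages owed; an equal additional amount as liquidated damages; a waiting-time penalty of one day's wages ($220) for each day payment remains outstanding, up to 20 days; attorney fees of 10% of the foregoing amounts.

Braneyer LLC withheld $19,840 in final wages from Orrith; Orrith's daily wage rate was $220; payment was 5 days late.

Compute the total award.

Liquidated damages (equal amount): $19,840
Penalty days: min(5, 20) = 5
Waiting-time penalty: 5 × $220 = $1,100
Subtotal: $19,840 + $19,840 + $1,100 = $40,780
Attorney fees: 10% of $40,780 = $4,078
Total award: $40,780 + $4,078 = $44,858

$44,858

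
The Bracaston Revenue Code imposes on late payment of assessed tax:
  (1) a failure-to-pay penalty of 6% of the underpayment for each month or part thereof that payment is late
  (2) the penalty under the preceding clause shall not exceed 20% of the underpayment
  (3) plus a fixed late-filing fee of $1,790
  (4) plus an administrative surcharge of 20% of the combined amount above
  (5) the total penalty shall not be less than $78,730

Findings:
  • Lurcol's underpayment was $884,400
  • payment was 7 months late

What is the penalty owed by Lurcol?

Accrued rate: 6% × 7 = 42%, capped at 20% → 20%
Failure-to-pay penalty: 20% of $884,400 = $176,880
Penalty before surcharge: $176,880 + $1,790 = $178,670
Administrative surcharge: 20% of $178,670 = $35,734
Total penalty: $178,670 + $35,734 = $214,404
Minimum $78,730: $214,404 meets the minimum, no increase.

$214,404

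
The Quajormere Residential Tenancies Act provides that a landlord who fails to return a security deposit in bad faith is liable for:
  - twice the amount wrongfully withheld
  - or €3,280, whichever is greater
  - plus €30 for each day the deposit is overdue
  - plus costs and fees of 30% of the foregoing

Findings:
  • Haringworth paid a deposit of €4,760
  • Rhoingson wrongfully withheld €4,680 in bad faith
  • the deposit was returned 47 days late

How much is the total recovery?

€14,001

Doubled: 2 × €4,680 = €9,360
Minimum €3,280: €9,360 meets the minimum, no increase.
Late-return penalty: 47 × €30 = €1,410
Damages plus late penalty: €9,360 + €1,410 = €10,770
Costs and fees: 30% of €10,770 = €3,231
Total recovery: €10,770 + €3,231 = €14,001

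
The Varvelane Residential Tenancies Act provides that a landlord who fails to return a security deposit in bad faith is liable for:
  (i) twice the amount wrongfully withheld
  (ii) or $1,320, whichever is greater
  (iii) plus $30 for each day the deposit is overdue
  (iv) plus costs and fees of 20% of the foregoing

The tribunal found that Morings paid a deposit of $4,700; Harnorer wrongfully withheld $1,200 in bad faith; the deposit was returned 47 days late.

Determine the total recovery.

Doubled: 2 × $1,200 = $2,400
Minimum $1,320: $2,400 meets the minimum, no increase.
Late-return penalty: 47 × $30 = $1,410
Damages plus late penalty: $2,400 + $1,410 = $3,810
Costs and fees: 20% of $3,810 = $762
Total recovery: $3,810 + $762 = $4,572

$4,572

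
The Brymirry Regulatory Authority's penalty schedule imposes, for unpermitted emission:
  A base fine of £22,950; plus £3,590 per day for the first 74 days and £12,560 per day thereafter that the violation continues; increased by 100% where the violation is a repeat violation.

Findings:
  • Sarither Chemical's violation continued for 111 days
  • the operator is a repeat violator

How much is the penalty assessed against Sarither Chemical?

£1,506,660

First 74 days: 74 × £3,590 = £265,660
Remaining days: (111 − 74) × £12,560 = £464,720
Per-day component: £265,660 + £464,720 = £730,380
Base plus per-day: £22,950 + £730,380 = £753,330
Enhancement: 100% of £753,330 = £753,330
Enhanced fine: £753,330 + £753,330 = £1,506,660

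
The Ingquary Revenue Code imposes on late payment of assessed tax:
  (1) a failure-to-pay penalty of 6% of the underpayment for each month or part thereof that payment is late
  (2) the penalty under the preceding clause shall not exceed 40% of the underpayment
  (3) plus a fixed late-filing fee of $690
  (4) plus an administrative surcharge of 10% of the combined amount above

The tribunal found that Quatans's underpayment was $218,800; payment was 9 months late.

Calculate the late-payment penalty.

Accrued rate: 6% × 9 = 54%, capped at 40% → 40%
Failure-to-pay penalty: 40% of $218,800 = $87,520
Penalty before surcharge: $87,520 + $690 = $88,210
Administrative surcharge: 10% of $88,210 = $8,821
Total penalty: $88,210 + $8,821 = $97,031

$97,031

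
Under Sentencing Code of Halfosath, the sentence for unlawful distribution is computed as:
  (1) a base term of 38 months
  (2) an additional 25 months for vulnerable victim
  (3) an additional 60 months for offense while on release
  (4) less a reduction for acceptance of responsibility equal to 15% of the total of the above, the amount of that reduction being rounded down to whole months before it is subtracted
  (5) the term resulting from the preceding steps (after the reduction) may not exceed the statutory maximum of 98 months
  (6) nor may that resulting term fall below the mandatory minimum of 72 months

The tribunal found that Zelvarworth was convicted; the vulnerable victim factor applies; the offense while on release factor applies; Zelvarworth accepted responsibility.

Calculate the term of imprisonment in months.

Vulnerable victim enhancement: +25 months
Offense while on release enhancement: +60 months
Adjusted term: 38 months + 25 months + 60 months = 123 months
Acceptance of responsibility reduction: 15% of 123 months = 18 months (rounded down)
After reduction: 123 − 18 = 105 months
Cap at 98 months: 105 months exceeds the cap → 98 months
Minimum 72 months: 98 months meets the minimum, no increase.

98 months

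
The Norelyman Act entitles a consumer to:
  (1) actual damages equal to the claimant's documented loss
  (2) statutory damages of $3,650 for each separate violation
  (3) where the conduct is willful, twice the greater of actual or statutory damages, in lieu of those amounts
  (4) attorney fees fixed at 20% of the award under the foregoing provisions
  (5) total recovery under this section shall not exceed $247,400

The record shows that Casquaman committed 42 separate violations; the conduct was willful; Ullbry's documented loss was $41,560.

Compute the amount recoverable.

$247,400

Statutory damages: 42 × $3,650 = $153,300
Greater of actual damages ($41,560) or statutory damages ($153,300): $153,300
Doubled: 2 × $153,300 = $306,600
Attorney fees: 20% of $306,600 = $61,320
Total before cap: $306,600 + $61,320 = $367,920
Cap at $247,400: $367,920 exceeds the cap → $247,400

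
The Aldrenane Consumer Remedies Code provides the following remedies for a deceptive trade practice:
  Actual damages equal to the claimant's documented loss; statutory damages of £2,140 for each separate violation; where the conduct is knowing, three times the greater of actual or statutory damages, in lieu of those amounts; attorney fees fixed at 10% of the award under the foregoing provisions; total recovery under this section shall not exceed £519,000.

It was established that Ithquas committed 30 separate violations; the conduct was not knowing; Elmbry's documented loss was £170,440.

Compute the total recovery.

Statutory damages: 30 × £2,140 = £64,200
Conduct not knowing: the in-lieu enhancement does not apply.
Actual plus statutory damages: £170,440 + £64,200 = £234,640
Attorney fees: 10% of £234,640 = £23,464
Total before cap: £234,640 + £23,464 = £258,104
Cap at £519,000: £258,104 is within the cap, no reduction.

£258,104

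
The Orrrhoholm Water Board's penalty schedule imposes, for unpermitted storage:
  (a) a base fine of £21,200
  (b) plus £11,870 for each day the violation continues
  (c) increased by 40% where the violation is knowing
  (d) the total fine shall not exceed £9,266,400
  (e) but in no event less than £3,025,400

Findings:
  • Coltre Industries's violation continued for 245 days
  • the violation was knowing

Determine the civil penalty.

Per-day component: 245 × £11,870 = £2,908,150
Base plus per-day: £21,200 + £2,908,150 = £2,929,350
Enhancement: 40% of £2,929,350 = £1,171,740
Enhanced fine: £2,929,350 + £1,171,740 = £4,101,090
Cap at £9,266,400: £4,101,090 is within the cap, no reduction.
Minimum £3,025,400: £4,101,090 meets the minimum, no increase.

£4,101,090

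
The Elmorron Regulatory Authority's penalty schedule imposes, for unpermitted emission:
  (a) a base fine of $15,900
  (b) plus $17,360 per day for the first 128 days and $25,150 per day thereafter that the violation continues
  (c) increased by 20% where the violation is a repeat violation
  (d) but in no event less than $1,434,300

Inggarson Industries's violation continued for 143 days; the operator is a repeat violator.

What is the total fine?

$3,138,276

First 128 days: 128 × $17,360 = $2,222,080
Remaining days: (143 − 128) × $25,150 = $377,250
Per-day component: $2,222,080 + $377,250 = $2,599,330
Base plus per-day: $15,900 + $2,599,330 = $2,615,230
Enhancement: 20% of $2,615,230 = $523,046
Enhanced fine: $2,615,230 + $523,046 = $3,138,276
Minimum $1,434,300: $3,138,276 meets the minimum, no increase.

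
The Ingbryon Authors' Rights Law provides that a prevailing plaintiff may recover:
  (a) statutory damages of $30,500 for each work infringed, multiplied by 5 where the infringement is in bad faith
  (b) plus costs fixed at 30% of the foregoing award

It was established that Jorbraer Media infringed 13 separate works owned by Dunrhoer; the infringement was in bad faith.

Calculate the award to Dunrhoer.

$2,577,250

Statutory damages: 13 × $30,500 = $396,500
Multiplied by 5: 5 × $396,500 = $1,982,500
Costs: 30% of $1,982,500 = $594,750
Award plus costs: $1,982,500 + $594,750 = $2,577,250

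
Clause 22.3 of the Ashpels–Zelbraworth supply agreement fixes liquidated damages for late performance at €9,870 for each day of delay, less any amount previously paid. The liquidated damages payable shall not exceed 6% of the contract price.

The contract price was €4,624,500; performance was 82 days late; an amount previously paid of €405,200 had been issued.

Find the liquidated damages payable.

€277,470

Per-day damages: 82 × €9,870 = €809,340
Less amount previously paid: €809,340 − €405,200 = €404,140
Cap: 6% of €4,624,500 = €277,470
Cap at €277,470: €404,140 exceeds the cap → €277,470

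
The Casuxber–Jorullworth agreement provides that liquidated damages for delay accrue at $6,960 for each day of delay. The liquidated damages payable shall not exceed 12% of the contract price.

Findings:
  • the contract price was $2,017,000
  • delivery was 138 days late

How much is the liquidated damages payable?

Per-day damages: 138 × $6,960 = $960,480
Cap: 12% of $2,017,000 = $242,040
Cap at $242,040: $960,480 exceeds the cap → $242,040

$242,040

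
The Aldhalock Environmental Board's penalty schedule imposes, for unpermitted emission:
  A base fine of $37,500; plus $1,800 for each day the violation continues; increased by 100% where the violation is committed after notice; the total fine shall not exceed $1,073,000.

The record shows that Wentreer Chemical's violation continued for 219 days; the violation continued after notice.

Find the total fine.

$863,400

Per-day component: 219 × $1,800 = $394,200
Base plus per-day: $37,500 + $394,200 = $431,700
Enhancement: 100% of $431,700 = $431,700
Enhanced fine: $431,700 + $431,700 = $863,400
Cap at $1,073,000: $863,400 is within the cap, no reduction.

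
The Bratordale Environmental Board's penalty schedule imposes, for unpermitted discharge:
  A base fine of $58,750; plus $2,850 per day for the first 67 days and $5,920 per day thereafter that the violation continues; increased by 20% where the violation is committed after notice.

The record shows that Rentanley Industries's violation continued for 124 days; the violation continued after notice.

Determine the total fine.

First 67 days: 67 × $2,850 = $190,950
Remaining days: (124 − 67) × $5,920 = $337,440
Per-day component: $190,950 + $337,440 = $528,390
Base plus per-day: $58,750 + $528,390 = $587,140
Enhancement: 20% of $587,140 = $117,428
Enhanced fine: $587,140 + $117,428 = $704,568

$704,568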